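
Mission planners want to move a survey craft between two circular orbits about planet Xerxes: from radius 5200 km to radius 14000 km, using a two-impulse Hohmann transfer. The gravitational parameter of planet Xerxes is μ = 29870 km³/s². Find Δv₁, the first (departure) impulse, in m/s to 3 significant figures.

Δv₁ = 498 m/s

Transfer-ellipse semi-major axis a_t = (r₁ + r₂)/2 = (5200 + 14000)/2 = 9600 km.
On the circular orbit at r = 5200 km, v_c = √(μ/r) = 2.3967 km/s.
Vis-viva on the transfer ellipse at r = 5200 km gives v_t = √[μ(2/r − 1/a_t)] = 2.8943 km/s.
Δv₁ = |v_t − v_c| = |2.8943 − 2.3967| = 0.4976 km/s.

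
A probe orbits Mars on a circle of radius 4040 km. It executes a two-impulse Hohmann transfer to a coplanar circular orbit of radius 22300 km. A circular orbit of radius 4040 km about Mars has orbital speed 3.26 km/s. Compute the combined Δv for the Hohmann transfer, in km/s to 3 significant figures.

Δv = 1.60 km/s

From the circular-orbit relation v² = μ/r at r = 4040 km: μ = v²r = (3.26)² × 4040 = 42935.5 km³/s².
Transfer-ellipse semi-major axis a_t = (r₁ + r₂)/2 = (4040 + 22300)/2 = 13170 km.
At r₁ the circular-orbit speed is v₁ = √(μ/r₁) = 3.2600 km/s.
On the transfer ellipse at r₁, vis-viva equation gives v_p = √[μ(2/r₁ − 1/a_t)] = 4.2421 km/s.
First burn Δv₁ = |v_p − v₁| = 0.9821 km/s.
At r₂, v₂ = √(μ/r₂) = 1.3876 km/s.
Transfer-orbit speed at r₂: v_a = √[μ(2/r₂ − 1/a_t)] = 0.76852 km/s.
Second burn Δv₂ = |v₂ − v_a| = 0.6191 km/s.
Total Δv = Δv₁ + Δv₂ = 1.601 km/s.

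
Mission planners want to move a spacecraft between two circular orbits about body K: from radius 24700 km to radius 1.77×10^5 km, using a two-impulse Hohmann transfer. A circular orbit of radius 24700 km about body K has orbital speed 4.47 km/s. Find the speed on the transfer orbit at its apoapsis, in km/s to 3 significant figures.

From the circular-orbit relation v² = μ/r at r = 24700 km: μ = v²r = (4.47)² × 24700 = 4.93528×10^5 km³/s².
Semi-major axis of the transfer orbit: a_t = (24700 + 1.770×10^5)/2 = 1.0085×10^5 km.
The apoapsis of the transfer ellipse is at r = 1.770×10^5 km.
Applying v² = μ(2/r − 1/a_t): v = 0.8264 km/s.

v = 0.826 km/s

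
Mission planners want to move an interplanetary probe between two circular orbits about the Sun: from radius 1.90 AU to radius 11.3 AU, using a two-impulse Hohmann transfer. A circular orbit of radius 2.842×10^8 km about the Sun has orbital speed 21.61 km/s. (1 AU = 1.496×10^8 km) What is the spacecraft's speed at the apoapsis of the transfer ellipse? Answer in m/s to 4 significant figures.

v = 4754 m/s

From the circular-orbit relation v² = μ/r at r = 2.842×10^8 km: μ = v²r = (21.61)² × 2.842×10^8 = 1.32719×10^11 km³/s².
In km: r₁ = 1.90 × 1.496×10^8 = 2.8424×10^8 km; r₂ = 11.3 × 1.496×10^8 = 1.69048×10^9 km.
Semi-major axis of the transfer orbit: a_t = (2.8424×10^8 + 1.69048×10^9)/2 = 9.8736×10^8 km.
At apoapsis, r = 1.69048×10^9 km.
From the vis-viva equation, v = √[μ(2/r − 1/a_t)] = 4.754 km/s.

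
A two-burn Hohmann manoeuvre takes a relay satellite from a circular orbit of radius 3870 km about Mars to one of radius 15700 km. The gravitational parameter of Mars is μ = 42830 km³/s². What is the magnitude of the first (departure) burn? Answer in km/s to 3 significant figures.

Transfer-ellipse semi-major axis a_t = (r₁ + r₂)/2 = (3870 + 15700)/2 = 9785 km.
On the circular orbit at r = 3870 km, v_c = √(μ/r) = 3.3267 km/s.
Vis-viva on the transfer ellipse at r = 3870 km gives v_t = √[μ(2/r − 1/a_t)] = 4.2139 km/s.
Δv₁ = |v_t − v_c| = |4.2139 − 3.3267| = 0.8872 km/s.

Δv₁ = 0.887 km/s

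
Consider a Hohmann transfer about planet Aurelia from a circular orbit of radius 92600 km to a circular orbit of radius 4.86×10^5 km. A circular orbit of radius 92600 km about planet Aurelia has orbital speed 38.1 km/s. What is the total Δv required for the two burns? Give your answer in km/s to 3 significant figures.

Δv = 18.5 km/s

From the circular-orbit relation v² = μ/r at r = 92600 km: μ = v²r = (38.1)² × 92600 = 1.34419×10^8 km³/s².
The Hohmann ellipse has a_t = (r₁ + r₂)/2 = 2.893×10^5 km.
At r₁ the circular-orbit speed is v₁ = √(μ/r₁) = 38.10 km/s.
Transfer-orbit speed at r₁ (vis-viva): v_p = √[μ(2/r₁ − 1/a_t)] = 49.38 km/s.
First burn Δv₁ = |v_p − v₁| = 11.28 km/s.
At r₂, v₂ = √(μ/r₂) = 16.631 km/s.
Transfer-orbit speed at r₂: v_a = √[μ(2/r₂ − 1/a_t)] = 9.4090 km/s.
Second burn Δv₂ = |v₂ − v_a| = 7.222 km/s.
Δv = Δv₁ + Δv₂ = 11.28 + 7.222 = 18.50 km/s.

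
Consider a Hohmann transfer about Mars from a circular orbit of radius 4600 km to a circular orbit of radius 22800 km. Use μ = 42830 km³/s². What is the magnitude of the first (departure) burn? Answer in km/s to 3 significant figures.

The Hohmann ellipse has a_t = (r₁ + r₂)/2 = 13700 km.
On the circular orbit at r = 4600 km, v_c = √(μ/r) = 3.05137 km/s.
Vis-viva on the transfer ellipse at r = 4600 km gives v_t = √[μ(2/r − 1/a_t)] = 3.93643 km/s.
Δv₁ = |v_t − v_c| = |3.93643 − 3.05137| = 0.8851 km/s.

Δv₁ = 0.885 km/s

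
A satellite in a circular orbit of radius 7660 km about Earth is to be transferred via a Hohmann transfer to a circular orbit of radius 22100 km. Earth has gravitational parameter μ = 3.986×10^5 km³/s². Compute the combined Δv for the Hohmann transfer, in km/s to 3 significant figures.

The Hohmann ellipse has a_t = (r₁ + r₂)/2 = 14880 km.
At r₁ the circular-orbit speed is v₁ = √(μ/r₁) = 7.2136 km/s.
On the transfer ellipse at r₁, vis-viva gives v_p = √[μ(2/r₁ − 1/a_t)] = 8.7912 km/s.
First burn Δv₁ = |v_p − v₁| = 1.5776 km/s.
At r₂, v₂ = √(μ/r₂) = 4.2469 km/s.
Transfer-orbit speed at r₂: v_a = √[μ(2/r₂ − 1/a_t)] = 3.0471 km/s.
Second burn Δv₂ = |v₂ − v_a| = 1.1998 km/s.
Δv = Δv₁ + Δv₂ = 1.5776 + 1.1998 = 2.777 km/s.

Δv = 2.78 km/s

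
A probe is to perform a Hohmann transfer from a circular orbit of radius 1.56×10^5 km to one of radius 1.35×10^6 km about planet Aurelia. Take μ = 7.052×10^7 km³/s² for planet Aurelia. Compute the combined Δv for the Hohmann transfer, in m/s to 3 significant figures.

Δv = 11100 m/s

Semi-major axis of the transfer orbit: a_t = (1.560×10^5 + 1.350×10^6)/2 = 7.530×10^5 km.
Circular speed at r₁: v₁ = √(μ/r₁) = √(7.052×10^7/1.560×10^5) = 21.2615 km/s.
On the transfer ellipse at r₁, vis-viva equation gives v_p = √[μ(2/r₁ − 1/a_t)] = 28.4684 km/s.
First burn Δv₁ = |v_p − v₁| = 7.2069 km/s.
At r₂, v₂ = √(μ/r₂) = 7.2275 km/s.
Transfer-orbit speed at r₂: v_a = √[μ(2/r₂ − 1/a_t)] = 3.2897 km/s.
Second burn Δv₂ = |v₂ − v_a| = 3.9378 km/s.
Δv = Δv₁ + Δv₂ = 7.2069 + 3.9378 = 11.14 km/s.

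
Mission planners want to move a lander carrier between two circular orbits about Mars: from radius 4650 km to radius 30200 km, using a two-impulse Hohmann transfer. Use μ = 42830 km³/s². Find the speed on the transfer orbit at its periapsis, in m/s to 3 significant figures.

v = 4000 m/s

Semi-major axis of the transfer orbit: a_t = (4650 + 30200)/2 = 17425 km.
The periapsis of the transfer ellipse is at r = 4650 km.
Applying v² = μ(2/r − 1/a_t): v = 3.995 km/s.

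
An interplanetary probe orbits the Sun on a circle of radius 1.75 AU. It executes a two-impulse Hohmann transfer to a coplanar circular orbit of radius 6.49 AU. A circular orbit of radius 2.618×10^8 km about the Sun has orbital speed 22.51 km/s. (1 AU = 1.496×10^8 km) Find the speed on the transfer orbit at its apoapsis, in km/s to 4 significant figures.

v = 7.618 km/s

From the circular-orbit relation v² = μ/r at r = 2.618×10^8 km: μ = v²r = (22.51)² × 2.618×10^8 = 1.32654×10^11 km³/s².
In km: r₁ = 1.75 × 1.496×10^8 = 2.618×10^8 km; r₂ = 6.49 × 1.496×10^8 = 9.70904×10^8 km.
Transfer-ellipse semi-major axis a_t = (r₁ + r₂)/2 = (2.618×10^8 + 9.70904×10^8)/2 = 6.16352×10^8 km.
At apoapsis, r = 9.70904×10^8 km.
Vis-viva: v = √[μ(2/r − 1/a_t)] = √[1.32654×10^11 × (2/9.70904×10^8 − 1/6.16352×10^8)] = 7.618 km/s.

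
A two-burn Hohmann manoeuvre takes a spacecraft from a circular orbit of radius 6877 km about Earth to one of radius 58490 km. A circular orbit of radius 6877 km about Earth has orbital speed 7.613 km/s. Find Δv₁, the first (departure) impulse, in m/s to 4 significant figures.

Δv₁ = 2571 m/s

From the circular-orbit relation v² = μ/r at r = 6877 km: μ = v²r = (7.613)² × 6877 = 3.98576×10^5 km³/s².
The Hohmann ellipse has a_t = (r₁ + r₂)/2 = 32683.5 km.
On the circular orbit at r = 6877 km, v_c = √(μ/r) = 7.6130 km/s.
Transfer-orbit speed at the same r (vis-viva, a = a_t): v_t = √[μ(2/r − 1/a_t)] = 10.184 km/s.
Δv₁ = |v_t − v_c| = |10.184 − 7.6130| = 2.571 km/s.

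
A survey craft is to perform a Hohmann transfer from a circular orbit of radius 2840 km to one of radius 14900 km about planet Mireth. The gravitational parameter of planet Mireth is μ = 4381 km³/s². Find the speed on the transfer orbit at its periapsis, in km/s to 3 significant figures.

Semi-major axis of the transfer orbit: a_t = (2840 + 14900)/2 = 8870 km.
At periapsis, r = 2840 km.
Applying v² = μ(2/r − 1/a_t): v = 1.610 km/s.

v = 1.61 km/s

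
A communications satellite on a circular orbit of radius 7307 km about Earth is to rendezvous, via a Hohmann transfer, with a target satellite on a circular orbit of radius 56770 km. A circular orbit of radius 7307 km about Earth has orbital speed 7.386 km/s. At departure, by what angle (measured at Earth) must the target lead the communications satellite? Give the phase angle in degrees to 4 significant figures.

φ = 103.7°

From the circular-orbit relation v² = μ/r at r = 7307 km: μ = v²r = (7.386)² × 7307 = 3.98619×10^5 km³/s².
Transfer-ellipse semi-major axis a_t = (r₁ + r₂)/2 = (7307 + 56770)/2 = 32038.5 km.
The half-period of the transfer ellipse is t = π√(a_t³/μ) = 28535 s.
Target angular speed ω₂ = √(μ/r₂³) = 4.6677×10^-5 rad/s.
Angle swept by the target during transfer: ω₂·t = 1.3319 rad = 76.31°.
The communications satellite traverses 180° on the transfer ellipse, so the target must lead by 180° − 76.31° = 103.7°.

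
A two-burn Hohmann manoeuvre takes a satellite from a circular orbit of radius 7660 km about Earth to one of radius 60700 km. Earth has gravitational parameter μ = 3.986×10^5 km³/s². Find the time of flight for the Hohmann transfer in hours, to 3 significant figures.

t = 8.73 hours

The Hohmann ellipse has a_t = (r₁ + r₂)/2 = 34180 km.
Half the transfer-orbit period gives t = π√(a_t³/μ) = 31440 s.
Converting: 31440 s ÷ 3600 s/hour = 8.73 hours.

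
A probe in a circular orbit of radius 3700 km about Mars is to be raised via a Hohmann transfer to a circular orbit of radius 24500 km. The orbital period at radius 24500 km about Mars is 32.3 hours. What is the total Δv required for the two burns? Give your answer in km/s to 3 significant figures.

From Kepler's third law T² = 4π²r³/μ at r = 24500 km, T = 32.3 hours = 32.3 × 3600 s = 1.1628×10^5 s: μ = 4π²r³/T² = 42938.6 km³/s².
Transfer-ellipse semi-major axis a_t = (r₁ + r₂)/2 = (3700 + 24500)/2 = 14100 km.
Circular speed at r₁: v₁ = √(μ/r₁) = √(42938.6/3700) = 3.407 km/s.
On the transfer ellipse at r₁, v² = μ(2/r − 1/a) gives v_p = √[μ(2/r₁ − 1/a_t)] = 4.491 km/s.
First burn Δv₁ = |v_p − v₁| = 1.084 km/s.
At r₂, v₂ = √(μ/r₂) = 1.3239 km/s.
Transfer-orbit speed at r₂: v_a = √[μ(2/r₂ − 1/a_t)] = 0.67816 km/s.
Second burn Δv₂ = |v₂ − v_a| = 0.6457 km/s.
Δv = Δv₁ + Δv₂ = 1.084 + 0.6457 = 1.730 km/s.

Δv = 1.73 km/s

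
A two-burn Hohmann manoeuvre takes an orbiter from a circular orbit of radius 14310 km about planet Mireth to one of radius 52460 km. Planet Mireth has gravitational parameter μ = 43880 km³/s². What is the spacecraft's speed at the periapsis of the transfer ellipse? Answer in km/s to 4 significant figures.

The Hohmann ellipse has a_t = (r₁ + r₂)/2 = 33385 km.
The periapsis of the transfer ellipse is at r = 14310 km.
Vis-viva: v = √[μ(2/r − 1/a_t)] = √[43880 × (2/14310 − 1/33385)] = 2.195 km/s.

v = 2.195 km/s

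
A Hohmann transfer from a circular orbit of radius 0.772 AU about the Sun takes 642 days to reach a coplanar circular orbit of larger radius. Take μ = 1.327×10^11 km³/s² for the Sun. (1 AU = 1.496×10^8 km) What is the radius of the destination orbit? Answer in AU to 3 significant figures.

r₂ = 3.85 AU

In km: r₁ = 0.772 × 1.496×10^8 = 1.154912×10^8 km.
Transfer time t = 642 days = 5.54688×10^7 s, and t = π√(a_t³/μ).
So a_t = (μ t²/π²)^(1/3) = (1.327×10^11 × (5.54688×10^7)² / π²)^(1/3) = 3.4585×10^8 km.
Since a_t = (r₁ + r₂)/2, r₂ = 2a_t − r₁ = 2×3.4585×10^8 − 1.154912×10^8 = 5.762088×10^8 km.
In AU: r₂ = 5.762088×10^8 / 1.496×10^8 = 3.85 AU.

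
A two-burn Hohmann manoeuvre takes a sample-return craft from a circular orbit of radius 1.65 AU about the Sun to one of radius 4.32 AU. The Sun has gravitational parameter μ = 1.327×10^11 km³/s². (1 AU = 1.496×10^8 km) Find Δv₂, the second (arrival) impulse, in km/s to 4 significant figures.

In km: r₁ = 1.65 × 1.496×10^8 = 2.4684×10^8 km; r₂ = 4.32 × 1.496×10^8 = 6.46272×10^8 km.
Transfer-ellipse semi-major axis a_t = (r₁ + r₂)/2 = (2.4684×10^8 + 6.46272×10^8)/2 = 4.46556×10^8 km.
On the circular orbit at r = 6.46272×10^8 km, v_c = √(μ/r) = 14.3294 km/s.
Transfer-orbit speed at the same r (vis-viva, a = a_t): v_t = √[μ(2/r − 1/a_t)] = 10.6536 km/s.
Δv₂ = |v_t − v_c| = |10.6536 − 14.3294| = 3.676 km/s.

Δv₂ = 3.676 km/s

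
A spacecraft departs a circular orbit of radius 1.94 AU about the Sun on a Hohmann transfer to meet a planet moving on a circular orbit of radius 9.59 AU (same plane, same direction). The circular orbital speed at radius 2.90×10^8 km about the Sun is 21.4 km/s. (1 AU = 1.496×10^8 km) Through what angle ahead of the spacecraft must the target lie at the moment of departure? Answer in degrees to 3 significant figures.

φ = 96.1°

From the circular-orbit relation v² = μ/r at r = 2.90×10^8 km: μ = v²r = (21.4)² × 2.90×10^8 = 1.32808×10^11 km³/s².
In km: r₁ = 1.94 × 1.496×10^8 = 2.90224×10^8 km; r₂ = 9.59 × 1.496×10^8 = 1.434664×10^9 km.
Semi-major axis of the transfer orbit: a_t = (2.90224×10^8 + 1.434664×10^9)/2 = 8.62444×10^8 km.
The half-period of the transfer ellipse is t = π√(a_t³/μ) = 2.1834×10^8 s.
Target angular speed ω₂ = √(μ/r₂³) = 6.7064×10^-9 rad/s.
Angle swept by the target during transfer: ω₂·t = 1.4643 rad = 83.90°.
The spacecraft traverses 180° on the transfer ellipse, so the target must lead by 180° − 83.90° = 96.1°.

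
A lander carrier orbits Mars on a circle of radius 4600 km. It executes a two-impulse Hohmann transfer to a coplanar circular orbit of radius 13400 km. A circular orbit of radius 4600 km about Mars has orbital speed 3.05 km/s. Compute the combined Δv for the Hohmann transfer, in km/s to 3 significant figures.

From the circular-orbit relation v² = μ/r at r = 4600 km: μ = v²r = (3.05)² × 4600 = 42791.5 km³/s².
Transfer-ellipse semi-major axis a_t = (r₁ + r₂)/2 = (4600 + 13400)/2 = 9000 km.
At r₁ the circular-orbit speed is v₁ = √(μ/r₁) = 3.0500 km/s.
On the transfer ellipse at r₁, vis-viva gives v_p = √[μ(2/r₁ − 1/a_t)] = 3.7216 km/s.
First burn Δv₁ = |v_p − v₁| = 0.6716 km/s.
Circular speed at r₂: v₂ = √(μ/r₂) = 1.7870 km/s.
Transfer-orbit speed at r₂: v_a = √[μ(2/r₂ − 1/a_t)] = 1.2776 km/s.
Second burn Δv₂ = |v₂ − v_a| = 0.5094 km/s.
Total Δv = Δv₁ + Δv₂ = 1.181 km/s.

Δv = 1.18 km/s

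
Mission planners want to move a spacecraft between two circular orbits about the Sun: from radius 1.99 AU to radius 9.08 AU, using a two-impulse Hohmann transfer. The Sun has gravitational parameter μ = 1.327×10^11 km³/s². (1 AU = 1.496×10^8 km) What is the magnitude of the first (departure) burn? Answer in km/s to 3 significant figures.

Δv₁ = 5.93 km/s

In km: r₁ = 1.99 × 1.496×10^8 = 2.97704×10^8 km; r₂ = 9.08 × 1.496×10^8 = 1.358368×10^9 km.
Semi-major axis of the transfer orbit: a_t = (2.97704×10^8 + 1.358368×10^9)/2 = 8.28036×10^8 km.
On the circular orbit at r = 2.97704×10^8 km, v_c = √(μ/r) = 21.1127 km/s.
Transfer-orbit speed at the same r (vis-viva, a = a_t): v_t = √[μ(2/r − 1/a_t)] = 27.0413 km/s.
Δv₁ = |v_t − v_c| = |27.0413 − 21.1127| = 5.929 km/s.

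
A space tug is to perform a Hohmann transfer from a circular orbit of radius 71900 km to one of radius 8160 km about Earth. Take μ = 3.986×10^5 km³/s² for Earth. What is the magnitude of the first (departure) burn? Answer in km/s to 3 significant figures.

Transfer-ellipse semi-major axis a_t = (r₁ + r₂)/2 = (71900 + 8160)/2 = 40030 km.
Circular speed at r = 71900 km: v_c = √(μ/r) = 2.3545 km/s.
Transfer-orbit speed at the same r (vis-viva, a = a_t): v_t = √[μ(2/r − 1/a_t)] = 1.0631 km/s.
Δv₁ = |v_t − v_c| = |1.0631 − 2.3545| = 1.291 km/s.

Δv₁ = 1.29 km/s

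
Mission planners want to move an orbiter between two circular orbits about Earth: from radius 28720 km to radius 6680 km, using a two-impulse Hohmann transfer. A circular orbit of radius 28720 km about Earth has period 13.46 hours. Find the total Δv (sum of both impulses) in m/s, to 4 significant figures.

From Kepler's third law T² = 4π²r³/μ at r = 28720 km, T = 13.46 hours = 13.46 × 3600 s = 48456 s: μ = 4π²r³/T² = 3.98307×10^5 km³/s².
The Hohmann ellipse has a_t = (r₁ + r₂)/2 = 17700 km.
Circular speed at r₁: v₁ = √(μ/r₁) = √(3.98307×10^5/28720) = 3.7241 km/s.
On the transfer ellipse at r₁, vis-viva equation gives v_a = √[μ(2/r₁ − 1/a_t)] = 2.2878 km/s.
First burn Δv₁ = |v_a − v₁| = 1.4363 km/s.
Circular speed at r₂: v₂ = √(μ/r₂) = 7.72184 km/s.
Transfer-orbit speed at r₂: v_p = √[μ(2/r₂ − 1/a_t)] = 9.83618 km/s.
Second burn Δv₂ = |v₂ − v_p| = 2.1143 km/s.
Δv = Δv₁ + Δv₂ = 1.4363 + 2.1143 = 3.551 km/s.

Δv = 3551 m/s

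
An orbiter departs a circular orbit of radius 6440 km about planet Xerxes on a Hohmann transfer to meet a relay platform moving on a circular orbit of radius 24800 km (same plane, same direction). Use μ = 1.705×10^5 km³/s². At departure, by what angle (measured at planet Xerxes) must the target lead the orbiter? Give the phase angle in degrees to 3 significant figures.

φ = 90.0°

Semi-major axis of the transfer orbit: a_t = (6440 + 24800)/2 = 15620 km.
Transfer time t = π√(a_t³/μ) = 14852.8 s.
Target angular speed ω₂ = √(μ/r₂³) = 1.05727×10^-4 rad/s.
Angle swept by the target during transfer: ω₂·t = 1.5703 rad = 89.97°.
The orbiter traverses 180° on the transfer ellipse, so the target must lead by 180° − 89.97° = 90.0°.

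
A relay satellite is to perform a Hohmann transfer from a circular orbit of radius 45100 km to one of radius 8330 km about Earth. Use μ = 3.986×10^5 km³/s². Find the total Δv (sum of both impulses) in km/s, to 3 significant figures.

Δv = 3.38 km/s

Semi-major axis of the transfer orbit: a_t = (45100 + 8330)/2 = 26715 km.
At r₁ the circular-orbit speed is v₁ = √(μ/r₁) = 2.973 km/s.
Transfer-orbit speed at r₁ (v² = μ(2/r − 1/a)): v_a = √[μ(2/r₁ − 1/a_t)] = 1.660 km/s.
First burn Δv₁ = |v_a − v₁| = 1.313 km/s.
Circular speed at r₂: v₂ = √(μ/r₂) = 6.9175 km/s.
Transfer-orbit speed at r₂: v_p = √[μ(2/r₂ − 1/a_t)] = 8.9879 km/s.
Second burn Δv₂ = |v₂ − v_p| = 2.070 km/s.
Δv = Δv₁ + Δv₂ = 1.313 + 2.070 = 3.383 km/s.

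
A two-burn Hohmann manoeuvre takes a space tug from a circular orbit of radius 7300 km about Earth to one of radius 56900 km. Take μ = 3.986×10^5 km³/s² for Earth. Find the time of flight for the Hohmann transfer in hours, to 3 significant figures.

The Hohmann ellipse has a_t = (r₁ + r₂)/2 = 32100 km.
Transfer time t = π√(a_t³/μ) = π√((32100)³ / 3.986×10^5) = 28620 s.
Converting: 28620 s ÷ 3600 s/hour = 7.95 hours.

t = 7.95 hours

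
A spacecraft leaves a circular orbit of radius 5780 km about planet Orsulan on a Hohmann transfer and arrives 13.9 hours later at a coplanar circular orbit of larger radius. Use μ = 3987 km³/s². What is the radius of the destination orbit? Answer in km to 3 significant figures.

Transfer time t = 13.9 hours = 50040 s, and t = π√(a_t³/μ).
So a_t = (μ t²/π²)^(1/3) = (3987 × (50040)² / π²)^(1/3) = 10038 km.
Since a_t = (r₁ + r₂)/2, r₂ = 2a_t − r₁ = 2×10038 − 5780 = 14296 km.

r₂ = 14300 km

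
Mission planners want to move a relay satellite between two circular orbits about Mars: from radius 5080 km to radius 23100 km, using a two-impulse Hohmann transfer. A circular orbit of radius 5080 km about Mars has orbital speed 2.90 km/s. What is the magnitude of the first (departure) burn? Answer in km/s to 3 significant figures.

From the circular-orbit relation v² = μ/r at r = 5080 km: μ = v²r = (2.90)² × 5080 = 42722.8 km³/s².
Semi-major axis of the transfer orbit: a_t = (5080 + 23100)/2 = 14090 km.
Circular speed at r = 5080 km: v_c = √(μ/r) = 2.9000 km/s.
Vis-viva on the transfer ellipse at r = 5080 km gives v_t = √[μ(2/r − 1/a_t)] = 3.7132 km/s.
Δv₁ = |v_t − v_c| = |3.7132 − 2.9000| = 0.8132 km/s.

Δv₁ = 0.813 km/s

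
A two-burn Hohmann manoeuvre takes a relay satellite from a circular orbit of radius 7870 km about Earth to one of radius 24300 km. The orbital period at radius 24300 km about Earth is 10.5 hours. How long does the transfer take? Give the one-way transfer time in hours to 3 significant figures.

t = 2.83 hours

From Kepler's third law T² = 4π²r³/μ at r = 24300 km, T = 10.5 hours = 10.5 × 3600 s = 37800 s: μ = 4π²r³/T² = 3.96456×10^5 km³/s².
Semi-major axis of the transfer orbit: a_t = (7870 + 24300)/2 = 16085 km.
By Kepler's third law the transfer-orbit period is T = 2π√(a_t³/μ), so t = T/2 = 10180 s.
Converting: 10180 s ÷ 3600 s/hour = 2.83 hours.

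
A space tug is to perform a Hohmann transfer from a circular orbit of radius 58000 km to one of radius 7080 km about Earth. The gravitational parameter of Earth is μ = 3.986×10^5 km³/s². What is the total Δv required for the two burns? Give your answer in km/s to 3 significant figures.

Δv = 3.91 km/s

Semi-major axis of the transfer orbit: a_t = (58000 + 7080)/2 = 32540 km.
At r₁ the circular-orbit speed is v₁ = √(μ/r₁) = 2.622 km/s.
Transfer-orbit speed at r₁ (v² = μ(2/r − 1/a)): v_a = √[μ(2/r₁ − 1/a_t)] = 1.223 km/s.
First burn Δv₁ = |v_a − v₁| = 1.399 km/s.
At r₂, v₂ = √(μ/r₂) = 7.5033 km/s.
Transfer-orbit speed at r₂: v_p = √[μ(2/r₂ − 1/a_t)] = 10.017 km/s.
Second burn Δv₂ = |v₂ − v_p| = 2.514 km/s.
Δv = Δv₁ + Δv₂ = 1.399 + 2.514 = 3.913 km/s.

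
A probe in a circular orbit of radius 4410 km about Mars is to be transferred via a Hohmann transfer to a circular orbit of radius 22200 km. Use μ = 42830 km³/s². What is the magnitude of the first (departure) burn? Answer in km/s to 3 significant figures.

Semi-major axis of the transfer orbit: a_t = (4410 + 22200)/2 = 13305 km.
On the circular orbit at r = 4410 km, v_c = √(μ/r) = 3.1164 km/s.
Vis-viva on the transfer ellipse at r = 4410 km gives v_t = √[μ(2/r − 1/a_t)] = 4.0255 km/s.
Δv₁ = |v_t − v_c| = |4.0255 − 3.1164| = 0.9091 km/s.

Δv₁ = 0.909 km/s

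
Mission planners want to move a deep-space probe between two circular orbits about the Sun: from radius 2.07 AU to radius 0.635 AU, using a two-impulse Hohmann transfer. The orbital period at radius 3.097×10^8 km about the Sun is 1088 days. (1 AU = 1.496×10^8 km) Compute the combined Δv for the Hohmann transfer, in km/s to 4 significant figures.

From Kepler's third law T² = 4π²r³/μ at r = 3.097×10^8 km, T = 1088 days = 1088 × 86400 s = 9.40032×10^7 s: μ = 4π²r³/T² = 1.32708×10^11 km³/s².
In km: r₁ = 2.07 × 1.496×10^8 = 3.09672×10^8 km; r₂ = 0.635 × 1.496×10^8 = 9.4996×10^7 km.
Transfer-ellipse semi-major axis a_t = (r₁ + r₂)/2 = (3.09672×10^8 + 9.4996×10^7)/2 = 2.02334×10^8 km.
Circular speed at r₁: v₁ = √(μ/r₁) = √(1.32708×10^11/3.09672×10^8) = 20.7013 km/s.
Transfer-orbit speed at r₁ (v² = μ(2/r − 1/a)): v_a = √[μ(2/r₁ − 1/a_t)] = 14.1846 km/s.
First burn Δv₁ = |v_a − v₁| = 6.517 km/s.
Circular speed at r₂: v₂ = √(μ/r₂) = 37.376 km/s.
Transfer-orbit speed at r₂: v_p = √[μ(2/r₂ − 1/a_t)] = 46.239 km/s.
Second burn Δv₂ = |v₂ − v_p| = 8.863 km/s.
Δv = Δv₁ + Δv₂ = 6.517 + 8.863 = 15.38 km/s.

Δv = 15.38 km/s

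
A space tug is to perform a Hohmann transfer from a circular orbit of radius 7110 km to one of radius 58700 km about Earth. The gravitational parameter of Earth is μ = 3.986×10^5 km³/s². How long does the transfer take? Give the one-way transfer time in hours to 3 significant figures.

Transfer-ellipse semi-major axis a_t = (r₁ + r₂)/2 = (7110 + 58700)/2 = 32905 km.
Half the transfer-orbit period gives t = π√(a_t³/μ) = 29700 s.
Converting: 29700 s ÷ 3600 s/hour = 8.25 hours.

t = 8.25 hours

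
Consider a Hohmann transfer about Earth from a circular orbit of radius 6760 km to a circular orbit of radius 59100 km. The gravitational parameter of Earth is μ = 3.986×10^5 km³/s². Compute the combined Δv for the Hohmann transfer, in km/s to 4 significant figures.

Δv = 4.029 km/s

The Hohmann ellipse has a_t = (r₁ + r₂)/2 = 32930 km.
Circular speed at r₁: v₁ = √(μ/r₁) = √(3.986×10^5/6760) = 7.67883 km/s.
Transfer-orbit speed at r₁ (vis-viva equation): v_p = √[μ(2/r₁ − 1/a_t)] = 10.2871 km/s.
First burn Δv₁ = |v_p − v₁| = 2.6083 km/s.
At r₂, v₂ = √(μ/r₂) = 2.59702 km/s.
Transfer-orbit speed at r₂: v_a = √[μ(2/r₂ − 1/a_t)] = 1.17666 km/s.
Second burn Δv₂ = |v₂ − v_a| = 1.4204 km/s.
Total Δv = Δv₁ + Δv₂ = 4.029 km/s.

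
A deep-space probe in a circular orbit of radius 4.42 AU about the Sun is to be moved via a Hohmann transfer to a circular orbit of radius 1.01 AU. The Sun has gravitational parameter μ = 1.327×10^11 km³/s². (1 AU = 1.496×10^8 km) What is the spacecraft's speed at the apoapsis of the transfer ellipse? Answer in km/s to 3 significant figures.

v = 8.64 km/s

In km: r₁ = 4.42 × 1.496×10^8 = 6.61232×10^8 km; r₂ = 1.01 × 1.496×10^8 = 1.51096×10^8 km.
Transfer-ellipse semi-major axis a_t = (r₁ + r₂)/2 = (6.61232×10^8 + 1.51096×10^8)/2 = 4.06164×10^8 km.
At apoapsis, r = 6.61232×10^8 km.
Applying v² = μ(2/r − 1/a_t): v = 8.640 km/s.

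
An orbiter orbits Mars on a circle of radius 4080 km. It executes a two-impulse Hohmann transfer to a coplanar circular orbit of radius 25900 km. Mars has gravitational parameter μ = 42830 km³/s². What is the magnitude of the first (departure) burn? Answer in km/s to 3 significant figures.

Δv₁ = 1.02 km/s

The Hohmann ellipse has a_t = (r₁ + r₂)/2 = 14990 km.
Circular speed at r = 4080 km: v_c = √(μ/r) = 3.240 km/s.
Vis-viva on the transfer ellipse at r = 4080 km gives v_t = √[μ(2/r − 1/a_t)] = 4.259 km/s.
Δv₁ = |v_t − v_c| = |4.259 − 3.240| = 1.019 km/s.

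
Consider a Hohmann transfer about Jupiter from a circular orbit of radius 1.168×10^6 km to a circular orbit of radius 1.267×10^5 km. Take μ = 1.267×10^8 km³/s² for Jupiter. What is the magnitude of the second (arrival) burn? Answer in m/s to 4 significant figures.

Δv₂ = 10850 m/s

Semi-major axis of the transfer orbit: a_t = (1.168×10^6 + 1.267×10^5)/2 = 6.4735×10^5 km.
Circular speed at r = 1.267×10^5 km: v_c = √(μ/r) = 31.623 km/s.
Transfer-orbit speed at the same r (vis-viva, a = a_t): v_t = √[μ(2/r − 1/a_t)] = 42.477 km/s.
Δv₂ = |v_t − v_c| = |42.477 − 31.623| = 10.85 km/s.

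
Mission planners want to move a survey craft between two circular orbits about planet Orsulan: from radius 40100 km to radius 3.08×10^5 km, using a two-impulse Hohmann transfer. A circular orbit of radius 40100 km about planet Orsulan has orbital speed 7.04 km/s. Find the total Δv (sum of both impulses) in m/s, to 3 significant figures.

From the circular-orbit relation v² = μ/r at r = 40100 km: μ = v²r = (7.04)² × 40100 = 1.98742×10^6 km³/s².
Semi-major axis of the transfer orbit: a_t = (40100 + 3.080×10^5)/2 = 1.7405×10^5 km.
At r₁ the circular-orbit speed is v₁ = √(μ/r₁) = 7.040 km/s.
On the transfer ellipse at r₁, vis-viva equation gives v_p = √[μ(2/r₁ − 1/a_t)] = 9.365 km/s.
First burn Δv₁ = |v_p − v₁| = 2.325 km/s.
Circular speed at r₂: v₂ = √(μ/r₂) = 2.540 km/s.
Transfer-orbit speed at r₂: v_a = √[μ(2/r₂ − 1/a_t)] = 1.219 km/s.
Second burn Δv₂ = |v₂ − v_a| = 1.321 km/s.
Δv = Δv₁ + Δv₂ = 2.325 + 1.321 = 3.646 km/s.

Δv = 3650 m/s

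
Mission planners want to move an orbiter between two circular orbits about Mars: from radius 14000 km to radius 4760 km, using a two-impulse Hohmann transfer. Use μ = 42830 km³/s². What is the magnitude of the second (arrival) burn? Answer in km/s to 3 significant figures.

The Hohmann ellipse has a_t = (r₁ + r₂)/2 = 9380 km.
On the circular orbit at r = 4760 km, v_c = √(μ/r) = 3.000 km/s.
Vis-viva on the transfer ellipse at r = 4760 km gives v_t = √[μ(2/r − 1/a_t)] = 3.665 km/s.
Δv₂ = |v_t − v_c| = |3.665 − 3.000| = 0.6650 km/s.

Δv₂ = 0.665 km/s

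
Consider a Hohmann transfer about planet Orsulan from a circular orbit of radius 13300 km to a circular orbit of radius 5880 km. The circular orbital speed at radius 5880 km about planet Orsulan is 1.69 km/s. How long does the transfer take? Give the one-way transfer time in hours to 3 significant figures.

From the circular-orbit relation v² = μ/r at r = 5880 km: μ = v²r = (1.69)² × 5880 = 16793.9 km³/s².
Semi-major axis of the transfer orbit: a_t = (13300 + 5880)/2 = 9590 km.
Half the transfer-orbit period gives t = π√(a_t³/μ) = 22767 s.
Converting: 22767 s ÷ 3600 s/hour = 6.32 hours.

t = 6.32 hours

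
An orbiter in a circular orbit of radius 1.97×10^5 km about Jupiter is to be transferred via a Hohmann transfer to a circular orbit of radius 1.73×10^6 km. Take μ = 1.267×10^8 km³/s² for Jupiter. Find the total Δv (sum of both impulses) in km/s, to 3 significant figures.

Δv = 13.3 km/s

The Hohmann ellipse has a_t = (r₁ + r₂)/2 = 9.635×10^5 km.
Circular speed at r₁: v₁ = √(μ/r₁) = √(1.267×10^8/1.970×10^5) = 25.360 km/s.
On the transfer ellipse at r₁, v² = μ(2/r − 1/a) gives v_p = √[μ(2/r₁ − 1/a_t)] = 33.982 km/s.
First burn Δv₁ = |v_p − v₁| = 8.622 km/s.
Circular speed at r₂: v₂ = √(μ/r₂) = 8.558 km/s.
Transfer-orbit speed at r₂: v_a = √[μ(2/r₂ − 1/a_t)] = 3.870 km/s.
Second burn Δv₂ = |v₂ − v_a| = 4.688 km/s.
Δv = Δv₁ + Δv₂ = 8.622 + 4.688 = 13.31 km/s.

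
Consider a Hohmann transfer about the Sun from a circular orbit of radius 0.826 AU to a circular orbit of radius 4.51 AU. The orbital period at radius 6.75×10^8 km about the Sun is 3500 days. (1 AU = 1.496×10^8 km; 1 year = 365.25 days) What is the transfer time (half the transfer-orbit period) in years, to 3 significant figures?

t = 2.18 years

From Kepler's third law T² = 4π²r³/μ at r = 6.75×10^8 km, T = 3500 days = 3500 × 86400 s = 3.024×10^8 s: μ = 4π²r³/T² = 1.32772×10^11 km³/s².
In km: r₁ = 0.826 × 1.496×10^8 = 1.235696×10^8 km; r₂ = 4.51 × 1.496×10^8 = 6.74696×10^8 km.
Semi-major axis of the transfer orbit: a_t = (1.235696×10^8 + 6.74696×10^8)/2 = 3.991328×10^8 km.
Transfer time t = π√(a_t³/μ) = π√((3.991328×10^8)³ / 1.32772×10^11) = 6.875×10^7 s.
Converting: 6.875×10^7 s ÷ 3.15576×10^7 s/year (365.25 × 86400) = 2.18 years.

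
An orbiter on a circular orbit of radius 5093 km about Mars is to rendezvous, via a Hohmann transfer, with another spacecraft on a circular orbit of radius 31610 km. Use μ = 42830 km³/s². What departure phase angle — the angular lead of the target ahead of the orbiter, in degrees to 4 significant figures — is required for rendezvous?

The Hohmann ellipse has a_t = (r₁ + r₂)/2 = 18351.5 km.
The half-period of the transfer ellipse is t = π√(a_t³/μ) = 37738 s.
Target angular speed ω₂ = √(μ/r₂³) = 3.6825×10^-5 rad/s.
Angle swept by the target during transfer: ω₂·t = 1.3897 rad = 79.62°.
The orbiter traverses 180° on the transfer ellipse, so the target must lead by 180° − 79.62° = 100.4°.

φ = 100.4°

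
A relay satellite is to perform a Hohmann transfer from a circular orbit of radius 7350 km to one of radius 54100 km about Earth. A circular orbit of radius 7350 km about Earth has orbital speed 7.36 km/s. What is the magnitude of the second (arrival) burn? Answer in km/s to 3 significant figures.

Δv₂ = 1.39 km/s

From the circular-orbit relation v² = μ/r at r = 7350 km: μ = v²r = (7.36)² × 7350 = 3.98147×10^5 km³/s².
The Hohmann ellipse has a_t = (r₁ + r₂)/2 = 30725 km.
On the circular orbit at r = 54100 km, v_c = √(μ/r) = 2.713 km/s.
Vis-viva on the transfer ellipse at r = 54100 km gives v_t = √[μ(2/r − 1/a_t)] = 1.327 km/s.
Δv₂ = |v_t − v_c| = |1.327 − 2.713| = 1.386 km/s.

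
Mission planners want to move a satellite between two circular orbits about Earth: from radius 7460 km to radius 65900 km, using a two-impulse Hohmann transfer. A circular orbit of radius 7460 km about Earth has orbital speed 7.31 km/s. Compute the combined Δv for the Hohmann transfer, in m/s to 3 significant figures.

From the circular-orbit relation v² = μ/r at r = 7460 km: μ = v²r = (7.31)² × 7460 = 3.98633×10^5 km³/s².
Semi-major axis of the transfer orbit: a_t = (7460 + 65900)/2 = 36680 km.
Circular speed at r₁: v₁ = √(μ/r₁) = √(3.98633×10^5/7460) = 7.310 km/s.
On the transfer ellipse at r₁, vis-viva equation gives v_p = √[μ(2/r₁ − 1/a_t)] = 9.798 km/s.
First burn Δv₁ = |v_p − v₁| = 2.488 km/s.
At r₂, v₂ = √(μ/r₂) = 2.459 km/s.
Transfer-orbit speed at r₂: v_a = √[μ(2/r₂ − 1/a_t)] = 1.109 km/s.
Second burn Δv₂ = |v₂ − v_a| = 1.350 km/s.
Total Δv = Δv₁ + Δv₂ = 3.838 km/s.

Δv = 3840 m/s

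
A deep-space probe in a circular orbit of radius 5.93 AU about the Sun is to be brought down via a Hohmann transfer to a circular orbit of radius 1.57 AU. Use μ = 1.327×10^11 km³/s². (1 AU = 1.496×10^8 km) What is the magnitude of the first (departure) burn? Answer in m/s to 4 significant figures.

Δv₁ = 4317 m/s

In km: r₁ = 5.93 × 1.496×10^8 = 8.87128×10^8 km; r₂ = 1.57 × 1.496×10^8 = 2.34872×10^8 km.
Transfer-ellipse semi-major axis a_t = (r₁ + r₂)/2 = (8.87128×10^8 + 2.34872×10^8)/2 = 5.610×10^8 km.
On the circular orbit at r = 8.87128×10^8 km, v_c = √(μ/r) = 12.2304 km/s.
Vis-viva on the transfer ellipse at r = 8.87128×10^8 km gives v_t = √[μ(2/r − 1/a_t)] = 7.91364 km/s.
Δv₁ = |v_t − v_c| = |7.91364 − 12.2304| = 4.317 km/s.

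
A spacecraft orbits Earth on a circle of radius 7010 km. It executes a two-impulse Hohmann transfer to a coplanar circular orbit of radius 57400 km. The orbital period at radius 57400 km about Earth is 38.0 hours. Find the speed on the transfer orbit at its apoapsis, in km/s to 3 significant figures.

From Kepler's third law T² = 4π²r³/μ at r = 57400 km, T = 38.0 hours = 38.0 × 3600 s = 1.368×10^5 s: μ = 4π²r³/T² = 3.98954×10^5 km³/s².
Transfer-ellipse semi-major axis a_t = (r₁ + r₂)/2 = (7010 + 57400)/2 = 32205 km.
The apoapsis of the transfer ellipse is at r = 57400 km.
Applying v² = μ(2/r − 1/a_t): v = 1.230 km/s.

v = 1.23 km/s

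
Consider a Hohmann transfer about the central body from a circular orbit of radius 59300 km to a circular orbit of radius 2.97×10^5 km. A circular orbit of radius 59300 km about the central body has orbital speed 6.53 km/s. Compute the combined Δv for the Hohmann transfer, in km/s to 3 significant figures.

From the circular-orbit relation v² = μ/r at r = 59300 km: μ = v²r = (6.53)² × 59300 = 2.52861×10^6 km³/s².
Transfer-ellipse semi-major axis a_t = (r₁ + r₂)/2 = (59300 + 2.970×10^5)/2 = 1.7815×10^5 km.
At r₁ the circular-orbit speed is v₁ = √(μ/r₁) = 6.5300 km/s.
Transfer-orbit speed at r₁ (v² = μ(2/r − 1/a)): v_p = √[μ(2/r₁ − 1/a_t)] = 8.4314 km/s.
First burn Δv₁ = |v_p − v₁| = 1.9014 km/s.
Circular speed at r₂: v₂ = √(μ/r₂) = 2.9178 km/s.
Transfer-orbit speed at r₂: v_a = √[μ(2/r₂ − 1/a_t)] = 1.6834 km/s.
Second burn Δv₂ = |v₂ − v_a| = 1.2344 km/s.
Δv = Δv₁ + Δv₂ = 1.9014 + 1.2344 = 3.136 km/s.

Δv = 3.14 km/s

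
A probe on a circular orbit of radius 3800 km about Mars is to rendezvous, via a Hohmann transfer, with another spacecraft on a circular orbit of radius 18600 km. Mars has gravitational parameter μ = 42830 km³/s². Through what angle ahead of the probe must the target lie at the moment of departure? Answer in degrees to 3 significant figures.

Transfer-ellipse semi-major axis a_t = (r₁ + r₂)/2 = (3800 + 18600)/2 = 11200 km.
The half-period of the transfer ellipse is t = π√(a_t³/μ) = 17990 s.
Target angular speed ω₂ = √(μ/r₂³) = 8.158×10^-5 rad/s.
Angle swept by the target during transfer: ω₂·t = 1.468 rad = 84.11°.
The probe traverses 180° on the transfer ellipse, so the target must lead by 180° − 84.11° = 95.9°.

φ = 95.9°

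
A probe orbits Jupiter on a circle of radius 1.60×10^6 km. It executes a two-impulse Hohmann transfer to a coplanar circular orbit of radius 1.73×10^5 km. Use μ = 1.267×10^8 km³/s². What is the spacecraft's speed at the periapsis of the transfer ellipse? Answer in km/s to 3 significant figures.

v = 36.4 km/s

Semi-major axis of the transfer orbit: a_t = (1.600×10^6 + 1.730×10^5)/2 = 8.865×10^5 km.
At periapsis, r = 1.730×10^5 km.
From the vis-viva equation, v = √[μ(2/r − 1/a_t)] = 36.36 km/s.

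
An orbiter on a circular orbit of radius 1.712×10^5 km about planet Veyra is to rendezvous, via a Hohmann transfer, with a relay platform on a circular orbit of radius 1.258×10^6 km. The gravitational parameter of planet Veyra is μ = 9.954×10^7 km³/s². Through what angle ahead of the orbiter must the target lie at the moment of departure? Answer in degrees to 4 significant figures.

The Hohmann ellipse has a_t = (r₁ + r₂)/2 = 7.146×10^5 km.
Transfer time t = π√(a_t³/μ) = 1.902×10^5 s.
Target angular speed ω₂ = √(μ/r₂³) = 7.071×10^-6 rad/s.
Angle swept by the target during transfer: ω₂·t = 1.345 rad = 77.06°.
Arrival is 180° from departure on the ellipse, so φ = 180° − 77.06° = 102.9°.

φ = 102.9°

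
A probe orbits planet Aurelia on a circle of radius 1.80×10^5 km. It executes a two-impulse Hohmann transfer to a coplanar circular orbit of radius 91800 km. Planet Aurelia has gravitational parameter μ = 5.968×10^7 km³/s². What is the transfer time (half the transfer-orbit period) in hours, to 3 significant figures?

The Hohmann ellipse has a_t = (r₁ + r₂)/2 = 1.359×10^5 km.
By Kepler's third law the transfer-orbit period is T = 2π√(a_t³/μ), so t = T/2 = 20370 s.
Converting: 20370 s ÷ 3600 s/hour = 5.66 hours.

t = 5.66 hours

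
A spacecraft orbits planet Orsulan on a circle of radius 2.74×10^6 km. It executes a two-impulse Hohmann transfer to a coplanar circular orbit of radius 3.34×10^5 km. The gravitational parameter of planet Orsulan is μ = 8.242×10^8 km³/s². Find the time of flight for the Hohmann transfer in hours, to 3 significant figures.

The Hohmann ellipse has a_t = (r₁ + r₂)/2 = 1.537×10^6 km.
By Kepler's third law the transfer-orbit period is T = 2π√(a_t³/μ), so t = T/2 = 2.085×10^5 s.
Converting: 2.085×10^5 s ÷ 3600 s/hour = 57.9 hours.

t = 57.9 hours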